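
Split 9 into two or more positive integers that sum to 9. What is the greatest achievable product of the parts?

Define f[k] = max over 1≤i<k of i · max(k−i, f[k−i]); the inner max lets the remainder stay uncut if that's better.
f[2] = 1*max(1,0) = 1*1 = 1
f[3] = 1*max(2,1) = 1*2 = 2
f[4] = 2*max(2,1) = 2*2 = 4
f[5] = 2*max(3,2) = 2*3 = 6
f[6] = 3*max(3,2) = 3*3 = 9
f[7] = 2*max(5,6) = 2*6 = 12
f[8] = 2*max(6,9) = 2*9 = 18
f[9] = 3*max(6,9) = 3*9 = 27
One optimal split: 3 + 3 + 3; product 3*3*3 = 27.

27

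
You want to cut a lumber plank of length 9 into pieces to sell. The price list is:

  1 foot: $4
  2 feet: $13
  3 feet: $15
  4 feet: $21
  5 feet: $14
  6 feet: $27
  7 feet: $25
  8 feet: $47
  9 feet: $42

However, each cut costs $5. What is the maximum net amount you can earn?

Let v[k] be the best obtainable value from length k. For each k, try every first piece i and keep the best of price[i] + v[k−i] minus the 5 cut fee when i<k.
v[1] = 4
v[2] = 13
v[3] = 15
v[4] = 21  (first piece 2, then v[2]=13)
v[5] = 23  (first piece 2, then v[3]=15)
v[6] = 29  (first piece 2, then v[4]=21)
v[7] = 31  (first piece 2, then v[5]=23)
v[8] = 47
v[9] = 46  (first piece 1, then v[8]=47)
One optimal plan: pieces 8 + 1 (1 cut) → $51 − $5 = $46.

46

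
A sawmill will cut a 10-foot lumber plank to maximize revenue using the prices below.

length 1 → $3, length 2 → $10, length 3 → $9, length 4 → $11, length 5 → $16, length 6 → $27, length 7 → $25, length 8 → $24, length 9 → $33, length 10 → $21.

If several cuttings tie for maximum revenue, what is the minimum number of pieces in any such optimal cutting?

Let r[k] be the best obtainable value from length k. For each k, try every first piece i and keep the best of price[i] + r[k−i].
r[1] = 3
r[2] = max(3+3, 10+0) = 10
r[3] = max(3+10, 10+3, 9+0) = 13
r[4] = max(3+13, 10+10, 9+3, 11+0) = 20
r[5] = max(3+20, 10+13, 9+10, 11+3, 16+0) = 23
r[6] = max(3+23, 10+20, 9+13, 11+10, 16+3, 27+0) = 30
r[7] = max(3+30, 10+23, 9+20, …, 27+3, 25+0) = 33
r[8] = max(3+33, 10+30, 9+23, …, 25+3, 24+0) = 40
r[9] = max(3+40, 10+33, 9+30, …, 24+3, 33+0) = 43
r[10] = max(3+43, 10+40, 9+33, …, 33+3, 21+0) = 50
Maximum revenue is $50.
Now minimize piece count subject to staying optimal: for each k, pieces[k] = 1 + min over i with p[i]+r[k−i]=r[k] of pieces[k−i].
pieces[7] = 4
pieces[8] = 4
pieces[9] = 5
pieces[10] = 5

5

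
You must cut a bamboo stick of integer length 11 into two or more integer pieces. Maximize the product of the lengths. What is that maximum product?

54

Define P[k] = max over 1≤i<k of i · max(k−i, P[k−i]); the inner max lets the remainder stay uncut if that's better.
P[2] = 1×max(1,0) = 1×1 = 1
P[3] = max(1×2, 2×1) = 2
P[4] = max(1×3, 2×2, 3×1) = 4
P[5] = max(1×4, 2×3, 3×2, 4×1) = 6
P[6] = max(1×6, 2×4, 3×3, 4×2, 5×1) = 9
P[7] = max(1×9, 2×6, 3×4, 4×3, 5×2, 6×1) = 12
P[8] = max(1×12, 2×9, 3×6, …, 6×2, 7×1) = 18
P[9] = max(1×18, 2×12, 3×9, …, 7×2, 8×1) = 27
P[10] = max(1×27, 2×18, 3×12, …, 8×2, 9×1) = 36
P[11] = max(1×36, 2×27, 3×18, …, 9×2, 10×1) = 54
One optimal split: 3 + 3 + 3 + 2; product 3×3×3×2 = 54.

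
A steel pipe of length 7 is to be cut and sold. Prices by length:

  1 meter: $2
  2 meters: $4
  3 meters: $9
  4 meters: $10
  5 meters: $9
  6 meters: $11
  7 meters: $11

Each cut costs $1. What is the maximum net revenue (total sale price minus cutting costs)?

18

Build v[k] bottom-up: v[k] = max over allowed piece i of (p[i] + v[k−i]) − 1 per cut.
v[1] = 2
v[2] = max(2+2-1, 4+0) = 4
v[3] = max(2+4-1, 4+2-1, 9+0) = 9
v[4] = max(2+9-1, 4+4-1, 9+2-1, 10+0) = 10
v[5] = max(2+10-1, 4+9-1, 9+4-1, 10+2-1, 9+0) = 12
v[6] = max(2+12-1, 4+10-1, 9+9-1, 10+4-1, 9+2-1, 11+0) = 17
v[7] = max(2+17-1, 4+12-1, 9+10-1, …, 11+2-1, 11+0) = 18
One optimal plan: pieces 3 + 3 + 1 (2 cuts) → $20 − $2 = $18.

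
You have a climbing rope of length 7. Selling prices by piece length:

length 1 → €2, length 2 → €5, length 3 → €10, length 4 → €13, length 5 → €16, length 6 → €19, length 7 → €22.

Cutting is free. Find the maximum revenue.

Consider every possible first cut. R[k] is the best of p[i]+R[k−i] over all sellable i≤k.
R[1] = 2
R[2] = max(2+2, 5+0) = 5
R[3] = max(2+5, 5+2, 10+0) = 10
R[4] = max(2+10, 5+5, 10+2, 13+0) = 13
R[5] = max(2+13, 5+10, 10+5, 13+2, 16+0) = 16
R[6] = max(2+16, 5+13, 10+10, 13+5, 16+2, 19+0) = 20
R[7] = max(2+20, 5+16, 10+13, …, 19+2, 22+0) = 23
One optimal cutting: 4 + 3 → €13 + €10 = €23.

23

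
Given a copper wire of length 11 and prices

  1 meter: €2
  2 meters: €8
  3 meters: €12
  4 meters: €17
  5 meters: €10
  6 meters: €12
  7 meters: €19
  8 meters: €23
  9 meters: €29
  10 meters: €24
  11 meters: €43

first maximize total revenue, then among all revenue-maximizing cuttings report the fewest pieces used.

Build r[k] bottom-up: r[k] = max over allowed piece i of (p[i] + r[k−i]).
r[1] = 2
r[2] = max(2+2, 8+0) = 8
r[3] = max(2+8, 8+2, 12+0) = 12
r[4] = max(2+12, 8+8, 12+2, 17+0) = 17
r[5] = max(2+17, 8+12, 12+8, 17+2, 10+0) = 20
r[6] = max(2+20, 8+17, 12+12, 17+8, 10+2, 12+0) = 25
r[7] = max(2+25, 8+20, 12+17, …, 12+2, 19+0) = 29
r[8] = max(2+29, 8+25, 12+20, …, 19+2, 23+0) = 34
r[9] = max(2+34, 8+29, 12+25, …, 23+2, 29+0) = 37
r[10] = max(2+37, 8+34, 12+29, …, 29+2, 24+0) = 42
r[11] = max(2+42, 8+37, 12+34, …, 24+2, 43+0) = 46
Maximum revenue is €46.
Now minimize piece count subject to staying optimal: for each k, pieces[k] = 1 + min over i with p[i]+r[k−i]=r[k] of pieces[k−i].
pieces[8] = 2
pieces[9] = 3
pieces[10] = 3
pieces[11] = 3

3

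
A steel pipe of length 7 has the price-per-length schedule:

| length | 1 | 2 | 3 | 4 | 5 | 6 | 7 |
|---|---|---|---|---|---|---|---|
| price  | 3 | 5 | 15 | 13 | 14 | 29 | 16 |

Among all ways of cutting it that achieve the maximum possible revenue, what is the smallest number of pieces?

3

Consider every possible first cut. r[k] is the best of p[i]+r[k−i] over all sellable i≤k.
r[1] = 3
r[2] = max(3+3, 5+0) = 6
r[3] = max(3+6, 5+3, 15+0) = 15
r[4] = max(3+15, 5+6, 15+3, 13+0) = 18
r[5] = max(3+18, 5+15, 15+6, 13+3, 14+0) = 21
r[6] = max(3+21, 5+18, 15+15, 13+6, 14+3, 29+0) = 30
r[7] = max(3+30, 5+21, 15+18, …, 29+3, 16+0) = 33
Maximum revenue is $33.
Now minimize piece count subject to staying optimal: for each k, pieces[k] = 1 + min over i with p[i]+r[k−i]=r[k] of pieces[k−i].
pieces[4] = 2
pieces[5] = 3
pieces[6] = 2
pieces[7] = 3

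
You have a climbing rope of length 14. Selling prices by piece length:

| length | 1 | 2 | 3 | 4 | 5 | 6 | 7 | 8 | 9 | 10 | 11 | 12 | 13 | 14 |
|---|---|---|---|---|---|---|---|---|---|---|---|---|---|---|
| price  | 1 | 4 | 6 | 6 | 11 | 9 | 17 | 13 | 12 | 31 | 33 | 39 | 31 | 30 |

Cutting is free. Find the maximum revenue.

Let R[k] be the best obtainable value from length k. For each k, try every first piece i and keep the best of price[i] + R[k−i].
R[1] = 1
R[2] = 4
R[3] = 6
R[4] = 8  (first piece 2, then R[2]=4)
R[5] = 11
R[6] = 12  (first piece 1, then R[5]=11)
R[7] = 17
R[8] = 18  (first piece 1, then R[7]=17)
R[9] = 21  (first piece 2, then R[7]=17)
R[10] = 31
R[11] = 33
R[12] = 39
R[13] = 40  (first piece 1, then R[12]=39)
R[14] = 43  (first piece 2, then R[12]=39)
One optimal cutting: 12 + 2 → €39 + €4 = €43.

43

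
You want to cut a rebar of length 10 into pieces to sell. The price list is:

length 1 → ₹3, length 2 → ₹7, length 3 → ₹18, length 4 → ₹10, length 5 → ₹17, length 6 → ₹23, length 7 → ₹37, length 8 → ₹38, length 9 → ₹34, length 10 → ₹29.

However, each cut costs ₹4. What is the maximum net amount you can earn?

Consider every possible first cut. v[k] is the best of p[i]+v[k−i] over all sellable i≤k, charging 4 whenever i<k.
v[1] = 3
v[2] = max(3+3-4, 7+0) = 7
v[3] = max(3+7-4, 7+3-4, 18+0) = 18
v[4] = max(3+18-4, 7+7-4, 18+3-4, 10+0) = 17
v[5] = max(3+17-4, 7+18-4, 18+7-4, 10+3-4, 17+0) = 21
v[6] = max(3+21-4, 7+17-4, 18+18-4, 10+7-4, 17+3-4, 23+0) = 32
v[7] = max(3+32-4, 7+21-4, 18+17-4, …, 23+3-4, 37+0) = 37
v[8] = max(3+37-4, 7+32-4, 18+21-4, …, 37+3-4, 38+0) = 38
v[9] = max(3+38-4, 7+37-4, 18+32-4, …, 38+3-4, 34+0) = 46
v[10] = max(3+46-4, 7+38-4, 18+37-4, …, 34+3-4, 29+0) = 51
One optimal plan: pieces 7 + 3 (1 cut) → ₹55 − ₹4 = ₹51.

51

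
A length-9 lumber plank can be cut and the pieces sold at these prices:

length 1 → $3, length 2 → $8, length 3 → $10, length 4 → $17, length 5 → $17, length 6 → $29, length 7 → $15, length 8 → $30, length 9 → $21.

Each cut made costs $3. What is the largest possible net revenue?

36

Let net[k] be the best obtainable value from length k. For each k, try every first piece i and keep the best of price[i] + net[k−i] minus the 3 cut fee when i<k.
net[1] = 3
net[2] = 8
net[3] = 10
net[4] = 17
net[5] = 17  (first piece 1, then net[4]=17)
net[6] = 29
net[7] = 29  (first piece 1, then net[6]=29)
net[8] = 34  (first piece 2, then net[6]=29)
net[9] = 36  (first piece 3, then net[6]=29)
One optimal plan: pieces 6 + 3 (1 cut) → $39 − $3 = $36.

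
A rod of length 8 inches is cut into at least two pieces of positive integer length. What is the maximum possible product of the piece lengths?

Define m[k] = max over 1≤i<k of i · max(k−i, m[k−i]); the inner max lets the remainder stay uncut if that's better.
Small cases: m[2]=1.
m[3] = max(1×2, 2×1) = 2
m[4] = max(1×3, 2×2, 3×1) = 4
m[5] = max(1×4, 2×3, 3×2, 4×1) = 6
m[6] = max(1×6, 2×4, 3×3, 4×2, 5×1) = 9
m[7] = max(1×9, 2×6, 3×4, 4×3, 5×2, 6×1) = 12
m[8] = max(1×12, 2×9, 3×6, …, 6×2, 7×1) = 18
One optimal split: 3 + 3 + 2; product 3×3×2 = 18.

18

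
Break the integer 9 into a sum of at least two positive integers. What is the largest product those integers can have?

27

Fill f[k] for k=2..9: at each k try every first piece i and multiply by the better of (k−i) uncut or f[k−i].
f[2] = 1×max(1,0) = 1×1 = 1
f[3] = 1×max(2,1) = 1×2 = 2
f[4] = 2×max(2,1) = 2×2 = 4
f[5] = 2×max(3,2) = 2×3 = 6
f[6] = 3×max(3,2) = 3×3 = 9
f[7] = 2×max(5,6) = 2×6 = 12
f[8] = 2×max(6,9) = 2×9 = 18
f[9] = 3×max(6,9) = 3×9 = 27
One optimal split: 3 + 3 + 3; product 3×3×3 = 27.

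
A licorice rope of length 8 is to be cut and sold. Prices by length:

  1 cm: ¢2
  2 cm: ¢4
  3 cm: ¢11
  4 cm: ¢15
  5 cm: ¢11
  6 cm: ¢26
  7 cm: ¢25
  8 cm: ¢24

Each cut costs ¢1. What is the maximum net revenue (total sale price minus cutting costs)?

Build r[k] bottom-up: r[k] = max over allowed piece i of (p[i] + r[k−i]) − 1 per cut.
r[1] = 2
r[2] = 4
r[3] = 11
r[4] = 15
r[5] = 16  (first piece 1, then r[4]=15)
r[6] = 26
r[7] = 27  (first piece 1, then r[6]=26)
r[8] = 29  (first piece 2, then r[6]=26)
One optimal plan: pieces 6 + 2 (1 cut) → ¢30 − ¢1 = ¢29.

29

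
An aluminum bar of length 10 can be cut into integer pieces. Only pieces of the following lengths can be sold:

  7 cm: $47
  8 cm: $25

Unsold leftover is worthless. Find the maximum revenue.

47

Build best[k] bottom-up: best[k] = max over allowed piece i of (p[i] + best[k−i]).
best[1] = 0
best[2] = 0
best[3] = 0
best[4] = 0
best[5] = 0
best[6] = 0
best[7] = 47
best[8] = 47
best[9] = 47
best[10] = 47
One optimal cutting: pieces 7 with 3 cm of scrap → $47.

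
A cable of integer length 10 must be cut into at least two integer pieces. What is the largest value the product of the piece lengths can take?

Let f[k] be the best product for length k (with at least one cut). For each first piece i, the rest contributes max(k−i, f[k−i]).
f[2] = 1*max(1,0) = 1*1 = 1
f[3] = max(1*2, 2*1) = 2
f[4] = max(1*3, 2*2, 3*1) = 4
f[5] = max(1*4, 2*3, 3*2, 4*1) = 6
f[6] = max(1*6, 2*4, 3*3, 4*2, 5*1) = 9
f[7] = max(1*9, 2*6, 3*4, 4*3, 5*2, 6*1) = 12
f[8] = max(1*12, 2*9, 3*6, …, 6*2, 7*1) = 18
f[9] = max(1*18, 2*12, 3*9, …, 7*2, 8*1) = 27
f[10] = max(1*27, 2*18, 3*12, …, 8*2, 9*1) = 36
One optimal split: 3 + 3 + 2 + 2; product 3*3*2*2 = 36.

36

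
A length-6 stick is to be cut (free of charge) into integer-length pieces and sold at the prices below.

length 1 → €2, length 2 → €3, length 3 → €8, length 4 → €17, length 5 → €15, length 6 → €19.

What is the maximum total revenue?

21

Let v[k] be the best obtainable value from length k. For each k, try every first piece i and keep the best of price[i] + v[k−i].
v[1] = 2
v[2] = max(2+2, 3+0) = 4
v[3] = max(2+4, 3+2, 8+0) = 8
v[4] = max(2+8, 3+4, 8+2, 17+0) = 17
v[5] = max(2+17, 3+8, 8+4, 17+2, 15+0) = 19
v[6] = max(2+19, 3+17, 8+8, 17+4, 15+2, 19+0) = 21
One optimal cutting: 4 + 1 + 1 → €17 + €2 + €2 = €21.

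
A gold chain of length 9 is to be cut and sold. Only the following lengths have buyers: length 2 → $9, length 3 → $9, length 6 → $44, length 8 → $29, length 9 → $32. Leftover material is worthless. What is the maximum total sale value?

Let f[k] be the best obtainable value from length k. For each k, try every first piece i and keep the best of price[i] + f[k−i].
f[1] = 0
f[2] = 9
f[3] = max(9+0, 9+0) = 9
f[4] = max(9+9, 9+0) = 18
f[5] = max(9+9, 9+9) = 18
f[6] = max(9+18, 9+9, 44+0) = 44
f[7] = max(9+18, 9+18, 44+0) = 44
f[8] = max(9+44, 9+18, 44+9, 29+0) = 53
f[9] = max(9+44, 9+44, 44+9, 29+0, 32+0) = 53
One optimal cutting: pieces 6 + 2 with 1 inch of scrap → $53.

53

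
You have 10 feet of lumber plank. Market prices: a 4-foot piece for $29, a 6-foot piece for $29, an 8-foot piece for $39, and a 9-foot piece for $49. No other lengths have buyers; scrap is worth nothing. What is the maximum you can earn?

Build f[k] bottom-up: f[k] = max over allowed piece i of (p[i] + f[k−i]).
f[1] = 0
f[2] = 0
f[3] = 0
f[4] = 29
f[5] = 29
f[6] = 29
f[7] = 29
f[8] = 58  (first piece 4, then f[4]=29)
f[9] = 58
f[10] = 58
One optimal cutting: pieces 4 + 4 with 2 feet of scrap → $58.

58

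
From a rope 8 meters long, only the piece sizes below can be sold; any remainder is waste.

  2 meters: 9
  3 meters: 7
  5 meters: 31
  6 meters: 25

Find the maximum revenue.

40

Consider every possible first cut. f[k] is the best of p[i]+f[k−i] over all sellable i≤k.
f[1] = 0
f[2] = 9
f[3] = max(9+0, 7+0) = 9
f[4] = max(9+9, 7+0) = 18
f[5] = max(9+9, 7+9, 31+0) = 31
f[6] = max(9+18, 7+9, 31+0, 25+0) = 31
f[7] = max(9+31, 7+18, 31+9, 25+0) = 40
f[8] = max(9+31, 7+31, 31+9, 25+9) = 40
One optimal cutting: pieces 5 + 2 with 1 meter of scrap → 40.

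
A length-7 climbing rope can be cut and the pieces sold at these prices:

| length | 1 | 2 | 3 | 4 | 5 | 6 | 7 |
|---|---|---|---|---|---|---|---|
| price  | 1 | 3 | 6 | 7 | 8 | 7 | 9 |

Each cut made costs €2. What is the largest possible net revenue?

11

Build r[k] bottom-up: r[k] = max over allowed piece i of (p[i] + r[k−i]) − 2 per cut.
r[1] = 1
r[2] = max(1+1-2, 3+0) = 3
r[3] = max(1+3-2, 3+1-2, 6+0) = 6
r[4] = max(1+6-2, 3+3-2, 6+1-2, 7+0) = 7
r[5] = max(1+7-2, 3+6-2, 6+3-2, 7+1-2, 8+0) = 8
r[6] = max(1+8-2, 3+7-2, 6+6-2, 7+3-2, 8+1-2, 7+0) = 10
r[7] = max(1+10-2, 3+8-2, 6+7-2, …, 7+1-2, 9+0) = 11
One optimal plan: pieces 4 + 3 (1 cut) → €13 − €2 = €11.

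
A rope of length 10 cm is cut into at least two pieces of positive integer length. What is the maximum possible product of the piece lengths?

36

Fill m[k] for k=2..10: at each k try every first piece i and multiply by the better of (k−i) uncut or m[k−i].
m[2] = 1×max(1,0) = 1×1 = 1
m[3] = max(1×2, 2×1) = 2
m[4] = max(1×3, 2×2, 3×1) = 4
m[5] = max(1×4, 2×3, 3×2, 4×1) = 6
m[6] = max(1×6, 2×4, 3×3, 4×2, 5×1) = 9
m[7] = max(1×9, 2×6, 3×4, 4×3, 5×2, 6×1) = 12
m[8] = max(1×12, 2×9, 3×6, …, 6×2, 7×1) = 18
m[9] = max(1×18, 2×12, 3×9, …, 7×2, 8×1) = 27
m[10] = max(1×27, 2×18, 3×12, …, 8×2, 9×1) = 36
One optimal split: 3 + 3 + 2 + 2; product 3×3×2×2 = 36.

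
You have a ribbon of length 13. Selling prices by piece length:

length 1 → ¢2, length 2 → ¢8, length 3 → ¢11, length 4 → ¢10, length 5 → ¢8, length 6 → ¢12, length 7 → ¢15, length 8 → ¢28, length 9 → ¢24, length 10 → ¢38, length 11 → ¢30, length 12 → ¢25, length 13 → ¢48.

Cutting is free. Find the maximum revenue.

Let R[k] be the best obtainable value from length k. For each k, try every first piece i and keep the best of price[i] + R[k−i].
R[1] = 2
R[2] = max(2+2, 8+0) = 8
R[3] = max(2+8, 8+2, 11+0) = 11
R[4] = max(2+11, 8+8, 11+2, 10+0) = 16
R[5] = max(2+16, 8+11, 11+8, 10+2, 8+0) = 19
R[6] = max(2+19, 8+16, 11+11, 10+8, 8+2, 12+0) = 24
R[7] = max(2+24, 8+19, 11+16, …, 12+2, 15+0) = 27
R[8] = max(2+27, 8+24, 11+19, …, 15+2, 28+0) = 32
R[9] = max(2+32, 8+27, 11+24, …, 28+2, 24+0) = 35
R[10] = max(2+35, 8+32, 11+27, …, 24+2, 38+0) = 40
R[11] = max(2+40, 8+35, 11+32, …, 38+2, 30+0) = 43
R[12] = max(2+43, 8+40, 11+35, …, 30+2, 25+0) = 48
R[13] = max(2+48, 8+43, 11+40, …, 25+2, 48+0) = 51
One optimal cutting: 3 + 2 + 2 + 2 + 2 + 2 → ¢11 + ¢8 + ¢8 + ¢8 + ¢8 + ¢8 = ¢51.

51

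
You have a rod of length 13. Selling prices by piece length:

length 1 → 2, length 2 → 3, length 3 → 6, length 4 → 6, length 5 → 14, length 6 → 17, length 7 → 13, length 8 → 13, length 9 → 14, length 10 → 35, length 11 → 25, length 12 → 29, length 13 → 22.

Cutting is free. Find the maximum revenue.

41

Consider every possible first cut. r[k] is the best of p[i]+r[k−i] over all sellable i≤k.
r[1] = 2
r[2] = 4  (first piece 1, then r[1]=2)
r[3] = 6  (first piece 1, then r[2]=4)
r[4] = 8  (first piece 1, then r[3]=6)
r[5] = 14
r[6] = 17
r[7] = 19  (first piece 1, then r[6]=17)
r[8] = 21  (first piece 1, then r[7]=19)
r[9] = 23  (first piece 1, then r[8]=21)
r[10] = 35
r[11] = 37  (first piece 1, then r[10]=35)
r[12] = 39  (first piece 1, then r[11]=37)
r[13] = 41  (first piece 1, then r[12]=39)
One optimal cutting: 10 + 1 + 1 + 1 → 35 + 2 + 2 + 2 = 41.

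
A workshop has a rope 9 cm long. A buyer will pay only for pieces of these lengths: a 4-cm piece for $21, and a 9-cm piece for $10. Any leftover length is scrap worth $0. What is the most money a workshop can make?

42

Consider every possible first cut. f[k] is the best of p[i]+f[k−i] over all sellable i≤k.
f[1] = 0
f[2] = 0
f[3] = 0
f[4] = 21
f[5] = 21
f[6] = 21
f[7] = 21
f[8] = 42  (first piece 4, then f[4]=21)
f[9] = max(21+21, 10+0) = 42
One optimal cutting: pieces 4 + 4 with 1 cm of scrap → $42.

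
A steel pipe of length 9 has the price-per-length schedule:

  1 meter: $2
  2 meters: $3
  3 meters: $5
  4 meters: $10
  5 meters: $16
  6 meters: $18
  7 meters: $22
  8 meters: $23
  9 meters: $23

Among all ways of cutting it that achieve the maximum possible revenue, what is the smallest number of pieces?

Build r[k] bottom-up: r[k] = max over allowed piece i of (p[i] + r[k−i]).
r[1] = 2
r[2] = max(2+2, 3+0) = 4
r[3] = max(2+4, 3+2, 5+0) = 6
r[4] = max(2+6, 3+4, 5+2, 10+0) = 10
r[5] = max(2+10, 3+6, 5+4, 10+2, 16+0) = 16
r[6] = max(2+16, 3+10, 5+6, 10+4, 16+2, 18+0) = 18
r[7] = max(2+18, 3+16, 5+10, …, 18+2, 22+0) = 22
r[8] = max(2+22, 3+18, 5+16, …, 22+2, 23+0) = 24
r[9] = max(2+24, 3+22, 5+18, …, 23+2, 23+0) = 26
Maximum revenue is $26.
Now minimize piece count subject to staying optimal: for each k, pieces[k] = 1 + min over i with p[i]+r[k−i]=r[k] of pieces[k−i].
pieces[6] = 1
pieces[7] = 1
pieces[8] = 2
pieces[9] = 2

2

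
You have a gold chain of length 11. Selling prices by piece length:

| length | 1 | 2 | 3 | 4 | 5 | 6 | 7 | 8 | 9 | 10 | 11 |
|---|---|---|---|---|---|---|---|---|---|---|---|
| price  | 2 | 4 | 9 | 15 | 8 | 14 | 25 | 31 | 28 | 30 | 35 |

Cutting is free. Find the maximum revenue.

Build best[k] bottom-up: best[k] = max over allowed piece i of (p[i] + best[k−i]).
best[1] = 2
best[2] = max(2+2, 4+0) = 4
best[3] = max(2+4, 4+2, 9+0) = 9
best[4] = max(2+9, 4+4, 9+2, 15+0) = 15
best[5] = max(2+15, 4+9, 9+4, 15+2, 8+0) = 17
best[6] = max(2+17, 4+15, 9+9, 15+4, 8+2, 14+0) = 19
best[7] = max(2+19, 4+17, 9+15, …, 14+2, 25+0) = 25
best[8] = max(2+25, 4+19, 9+17, …, 25+2, 31+0) = 31
best[9] = max(2+31, 4+25, 9+19, …, 31+2, 28+0) = 33
best[10] = max(2+33, 4+31, 9+25, …, 28+2, 30+0) = 35
best[11] = max(2+35, 4+33, 9+31, …, 30+2, 35+0) = 40
One optimal cutting: 8 + 3 → $31 + $9 = $40.

40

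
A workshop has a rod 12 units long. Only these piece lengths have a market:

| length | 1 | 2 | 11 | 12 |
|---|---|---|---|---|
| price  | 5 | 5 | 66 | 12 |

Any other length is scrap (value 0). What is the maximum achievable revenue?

Build best[k] bottom-up: best[k] = max over allowed piece i of (p[i] + best[k−i]).
best[1] = 5
best[2] = 10  (first piece 1, then best[1]=5)
best[3] = 15  (first piece 1, then best[2]=10)
best[4] = 20  (first piece 1, then best[3]=15)
best[5] = 25  (first piece 1, then best[4]=20)
best[6] = 30  (first piece 1, then best[5]=25)
best[7] = 35  (first piece 1, then best[6]=30)
best[8] = 40  (first piece 1, then best[7]=35)
best[9] = 45  (first piece 1, then best[8]=40)
best[10] = 50  (first piece 1, then best[9]=45)
best[11] = 66
best[12] = 71  (first piece 1, then best[11]=66)
One optimal cutting: 11 + 1 → 71.

71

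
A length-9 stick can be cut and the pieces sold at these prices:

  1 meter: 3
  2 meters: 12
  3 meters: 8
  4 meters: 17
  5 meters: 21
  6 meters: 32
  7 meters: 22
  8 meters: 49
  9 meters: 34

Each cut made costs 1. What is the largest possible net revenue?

Build r[k] bottom-up: r[k] = max over allowed piece i of (p[i] + r[k−i]) − 1 per cut.
r[1] = 3
r[2] = max(3+3-1, 12+0) = 12
r[3] = max(3+12-1, 12+3-1, 8+0) = 14
r[4] = max(3+14-1, 12+12-1, 8+3-1, 17+0) = 23
r[5] = max(3+23-1, 12+14-1, 8+12-1, 17+3-1, 21+0) = 25
r[6] = max(3+25-1, 12+23-1, 8+14-1, 17+12-1, 21+3-1, 32+0) = 34
r[7] = max(3+34-1, 12+25-1, 8+23-1, …, 32+3-1, 22+0) = 36
r[8] = max(3+36-1, 12+34-1, 8+25-1, …, 22+3-1, 49+0) = 49
r[9] = max(3+49-1, 12+36-1, 8+34-1, …, 49+3-1, 34+0) = 51
One optimal plan: pieces 8 + 1 (1 cut) → 52 − 1 = 51.

51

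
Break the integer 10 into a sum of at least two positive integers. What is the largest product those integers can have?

36

Fill P[k] for k=2..10: at each k try every first piece i and multiply by the better of (k−i) uncut or P[k−i].
P[2] = 1×max(1,0) = 1×1 = 1
P[3] = 1×max(2,1) = 1×2 = 2
P[4] = 2×max(2,1) = 2×2 = 4
P[5] = 2×max(3,2) = 2×3 = 6
P[6] = 3×max(3,2) = 3×3 = 9
P[7] = 2×max(5,6) = 2×6 = 12
P[8] = 2×max(6,9) = 2×9 = 18
P[9] = 3×max(6,9) = 3×9 = 27
P[10] = 2×max(8,18) = 2×18 = 36
One optimal split: 3 + 3 + 2 + 2; product 3×3×2×2 = 36.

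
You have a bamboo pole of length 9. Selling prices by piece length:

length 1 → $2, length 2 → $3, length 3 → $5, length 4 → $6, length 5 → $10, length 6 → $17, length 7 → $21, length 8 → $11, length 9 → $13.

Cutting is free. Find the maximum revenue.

25

Consider every possible first cut. r[k] is the best of p[i]+r[k−i] over all sellable i≤k.
r[1] = 2
r[2] = 4  (first piece 1, then r[1]=2)
r[3] = 6  (first piece 1, then r[2]=4)
r[4] = 8  (first piece 1, then r[3]=6)
r[5] = 10  (first piece 1, then r[4]=8)
r[6] = 17
r[7] = 21
r[8] = 23  (first piece 1, then r[7]=21)
r[9] = 25  (first piece 1, then r[8]=23)
One optimal cutting: 7 + 1 + 1 → $21 + $2 + $2 = $25.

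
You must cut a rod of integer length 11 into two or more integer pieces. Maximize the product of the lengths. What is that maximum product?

Let P[k] be the best product for length k (with at least one cut). For each first piece i, the rest contributes max(k−i, P[k−i]).
Small cases: P[2]=1, P[3]=2, P[4]=4, P[5]=6.
P[6] = 3×max(3,2) = 3×3 = 9
P[7] = 2×max(5,6) = 2×6 = 12
P[8] = 2×max(6,9) = 2×9 = 18
P[9] = 3×max(6,9) = 3×9 = 27
P[10] = 2×max(8,18) = 2×18 = 36
P[11] = 2×max(9,27) = 2×27 = 54
One optimal split: 3 + 3 + 3 + 2; product 3×3×3×2 = 54.

54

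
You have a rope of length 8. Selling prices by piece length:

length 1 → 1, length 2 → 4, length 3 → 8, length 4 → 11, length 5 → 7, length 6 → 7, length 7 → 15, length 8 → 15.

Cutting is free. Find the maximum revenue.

Consider every possible first cut. r[k] is the best of p[i]+r[k−i] over all sellable i≤k.
r[1] = 1
r[2] = max(1+1, 4+0) = 4
r[3] = max(1+4, 4+1, 8+0) = 8
r[4] = max(1+8, 4+4, 8+1, 11+0) = 11
r[5] = max(1+11, 4+8, 8+4, 11+1, 7+0) = 12
r[6] = max(1+12, 4+11, 8+8, 11+4, 7+1, 7+0) = 16
r[7] = max(1+16, 4+12, 8+11, …, 7+1, 15+0) = 19
r[8] = max(1+19, 4+16, 8+12, …, 15+1, 15+0) = 22
One optimal cutting: 4 + 4 → 11 + 11 = 22.

22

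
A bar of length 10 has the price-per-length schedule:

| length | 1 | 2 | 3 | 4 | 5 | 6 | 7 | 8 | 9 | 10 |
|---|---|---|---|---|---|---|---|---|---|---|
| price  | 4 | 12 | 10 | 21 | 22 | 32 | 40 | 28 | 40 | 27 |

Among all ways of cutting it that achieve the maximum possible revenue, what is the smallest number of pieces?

Build r[k] bottom-up: r[k] = max over allowed piece i of (p[i] + r[k−i]).
r[1] = 4
r[2] = max(4+4, 12+0) = 12
r[3] = max(4+12, 12+4, 10+0) = 16
r[4] = max(4+16, 12+12, 10+4, 21+0) = 24
r[5] = max(4+24, 12+16, 10+12, 21+4, 22+0) = 28
r[6] = max(4+28, 12+24, 10+16, 21+12, 22+4, 32+0) = 36
r[7] = max(4+36, 12+28, 10+24, …, 32+4, 40+0) = 40
r[8] = max(4+40, 12+36, 10+28, …, 40+4, 28+0) = 48
r[9] = max(4+48, 12+40, 10+36, …, 28+4, 40+0) = 52
r[10] = max(4+52, 12+48, 10+40, …, 40+4, 27+0) = 60
Maximum revenue is 60.
Now minimize piece count subject to staying optimal: for each k, pieces[k] = 1 + min over i with p[i]+r[k−i]=r[k] of pieces[k−i].
pieces[7] = 1
pieces[8] = 4
pieces[9] = 2
pieces[10] = 5

5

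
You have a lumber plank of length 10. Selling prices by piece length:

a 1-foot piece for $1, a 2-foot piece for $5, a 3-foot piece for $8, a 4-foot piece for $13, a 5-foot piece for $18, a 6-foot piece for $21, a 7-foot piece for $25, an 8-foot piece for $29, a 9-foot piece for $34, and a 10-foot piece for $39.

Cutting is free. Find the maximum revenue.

Consider every possible first cut. R[k] is the best of p[i]+R[k−i] over all sellable i≤k.
R[1] = 1
R[2] = 5
R[3] = 8
R[4] = 13
R[5] = 18
R[6] = 21
R[7] = 25
R[8] = 29
R[9] = 34
R[10] = 39
Best is to sell the whole 10-foot piece uncut for $39.

39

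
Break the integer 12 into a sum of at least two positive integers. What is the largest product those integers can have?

Fill prod[k] for k=2..12: at each k try every first piece i and multiply by the better of (k−i) uncut or prod[k−i].
prod[2] = 1*max(1,0) = 1*1 = 1
prod[3] = 1*max(2,1) = 1*2 = 2
prod[4] = 2*max(2,1) = 2*2 = 4
prod[5] = 2*max(3,2) = 2*3 = 6
prod[6] = 3*max(3,2) = 3*3 = 9
prod[7] = 2*max(5,6) = 2*6 = 12
prod[8] = 2*max(6,9) = 2*9 = 18
prod[9] = 3*max(6,9) = 3*9 = 27
prod[10] = 2*max(8,18) = 2*18 = 36
prod[11] = 2*max(9,27) = 2*27 = 54
prod[12] = 3*max(9,27) = 3*27 = 81
One optimal split: 3 + 3 + 3 + 3; product 3*3*3*3 = 81.

81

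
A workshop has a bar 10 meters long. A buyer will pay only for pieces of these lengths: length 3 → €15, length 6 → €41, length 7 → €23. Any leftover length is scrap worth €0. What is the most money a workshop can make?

Build r[k] bottom-up: r[k] = max over allowed piece i of (p[i] + r[k−i]).
r[1] = 0
r[2] = 0
r[3] = 15
r[4] = 15
r[5] = 15
r[6] = max(15+15, 41+0) = 41
r[7] = max(15+15, 41+0, 23+0) = 41
r[8] = max(15+15, 41+0, 23+0) = 41
r[9] = max(15+41, 41+15, 23+0) = 56
r[10] = max(15+41, 41+15, 23+15) = 56
One optimal cutting: pieces 6 + 3 with 1 meter of scrap → €56.

56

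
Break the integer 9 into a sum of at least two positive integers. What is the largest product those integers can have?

Define prod[k] = max over 1≤i<k of i · max(k−i, prod[k−i]); the inner max lets the remainder stay uncut if that's better.
prod[2] = 1*max(1,0) = 1*1 = 1
prod[3] = 1*max(2,1) = 1*2 = 2
prod[4] = 2*max(2,1) = 2*2 = 4
prod[5] = 2*max(3,2) = 2*3 = 6
prod[6] = 3*max(3,2) = 3*3 = 9
prod[7] = 2*max(5,6) = 2*6 = 12
prod[8] = 2*max(6,9) = 2*9 = 18
prod[9] = 3*max(6,9) = 3*9 = 27
One optimal split: 3 + 3 + 3; product 3*3*3 = 27.

27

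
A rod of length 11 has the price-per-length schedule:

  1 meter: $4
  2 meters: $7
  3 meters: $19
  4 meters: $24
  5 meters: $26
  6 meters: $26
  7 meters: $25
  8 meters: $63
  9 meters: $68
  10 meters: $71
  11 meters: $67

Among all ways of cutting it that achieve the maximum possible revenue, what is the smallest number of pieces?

2

Build r[k] bottom-up: r[k] = max over allowed piece i of (p[i] + r[k−i]).
r[1] = 4
r[2] = 8  (first piece 1, then r[1]=4)
r[3] = 19
r[4] = 24
r[5] = 28  (first piece 1, then r[4]=24)
r[6] = 38  (first piece 3, then r[3]=19)
r[7] = 43  (first piece 3, then r[4]=24)
r[8] = 63
r[9] = 68
r[10] = 72  (first piece 1, then r[9]=68)
r[11] = 82  (first piece 3, then r[8]=63)
Maximum revenue is $82.
Now minimize piece count subject to staying optimal: for each k, pieces[k] = 1 + min over i with p[i]+r[k−i]=r[k] of pieces[k−i].
pieces[8] = 1
pieces[9] = 1
pieces[10] = 2
pieces[11] = 2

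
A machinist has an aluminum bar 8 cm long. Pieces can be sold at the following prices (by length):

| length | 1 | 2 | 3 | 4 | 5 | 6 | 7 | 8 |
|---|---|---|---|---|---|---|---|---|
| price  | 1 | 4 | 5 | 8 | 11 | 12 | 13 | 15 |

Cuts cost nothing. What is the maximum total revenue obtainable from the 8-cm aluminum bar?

16

Build r[k] bottom-up: r[k] = max over allowed piece i of (p[i] + r[k−i]).
r[1] = 1
r[2] = max(1+1, 4+0) = 4
r[3] = max(1+4, 4+1, 5+0) = 5
r[4] = max(1+5, 4+4, 5+1, 8+0) = 8
r[5] = max(1+8, 4+5, 5+4, 8+1, 11+0) = 11
r[6] = max(1+11, 4+8, 5+5, 8+4, 11+1, 12+0) = 12
r[7] = max(1+12, 4+11, 5+8, …, 12+1, 13+0) = 15
r[8] = max(1+15, 4+12, 5+11, …, 13+1, 15+0) = 16
One optimal cutting: 5 + 2 + 1 → $11 + $4 + $1 = $16.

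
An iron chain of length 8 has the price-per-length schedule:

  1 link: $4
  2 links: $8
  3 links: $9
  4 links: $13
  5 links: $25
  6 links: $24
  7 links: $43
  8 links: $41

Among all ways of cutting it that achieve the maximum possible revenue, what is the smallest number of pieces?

Let r[k] be the best obtainable value from length k. For each k, try every first piece i and keep the best of price[i] + r[k−i].
r[1] = 4
r[2] = 8  (first piece 1, then r[1]=4)
r[3] = 12  (first piece 1, then r[2]=8)
r[4] = 16  (first piece 1, then r[3]=12)
r[5] = 25
r[6] = 29  (first piece 1, then r[5]=25)
r[7] = 43
r[8] = 47  (first piece 1, then r[7]=43)
Maximum revenue is $47.
Now minimize piece count subject to staying optimal: for each k, pieces[k] = 1 + min over i with p[i]+r[k−i]=r[k] of pieces[k−i].
pieces[5] = 1
pieces[6] = 2
pieces[7] = 1
pieces[8] = 2

2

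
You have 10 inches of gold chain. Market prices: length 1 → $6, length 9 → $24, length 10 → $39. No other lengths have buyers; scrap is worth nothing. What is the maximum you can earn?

Let f[k] be the best obtainable value from length k. For each k, try every first piece i and keep the best of price[i] + f[k−i].
f[1] = 6
f[2] = 12  (first piece 1, then f[1]=6)
f[3] = 18  (first piece 1, then f[2]=12)
f[4] = 24  (first piece 1, then f[3]=18)
f[5] = 30  (first piece 1, then f[4]=24)
f[6] = 36  (first piece 1, then f[5]=30)
f[7] = 42  (first piece 1, then f[6]=36)
f[8] = 48  (first piece 1, then f[7]=42)
f[9] = max(6+48, 24+0) = 54
f[10] = max(6+54, 24+6, 39+0) = 60
One optimal cutting: 1 + 1 + 1 + 1 + 1 + 1 + 1 + 1 + 1 + 1 → $60.

60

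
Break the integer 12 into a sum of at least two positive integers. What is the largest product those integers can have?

Define f[k] = max over 1≤i<k of i · max(k−i, f[k−i]); the inner max lets the remainder stay uncut if that's better.
f[2] = 1·max(1,0) = 1·1 = 1
f[3] = 1·max(2,1) = 1·2 = 2
f[4] = 2·max(2,1) = 2·2 = 4
f[5] = 2·max(3,2) = 2·3 = 6
f[6] = 3·max(3,2) = 3·3 = 9
f[7] = 2·max(5,6) = 2·6 = 12
f[8] = 2·max(6,9) = 2·9 = 18
f[9] = 3·max(6,9) = 3·9 = 27
f[10] = 2·max(8,18) = 2·18 = 36
f[11] = 2·max(9,27) = 2·27 = 54
f[12] = 3·max(9,27) = 3·27 = 81
One optimal split: 3 + 3 + 3 + 3; product 3·3·3·3 = 81.

81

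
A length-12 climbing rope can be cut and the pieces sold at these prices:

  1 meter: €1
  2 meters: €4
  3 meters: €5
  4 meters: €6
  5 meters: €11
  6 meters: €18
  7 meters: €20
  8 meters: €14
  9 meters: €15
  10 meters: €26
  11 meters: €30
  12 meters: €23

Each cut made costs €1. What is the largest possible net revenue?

Build r[k] bottom-up: r[k] = max over allowed piece i of (p[i] + r[k−i]) − 1 per cut.
r[1] = 1
r[2] = max(1+1-1, 4+0) = 4
r[3] = max(1+4-1, 4+1-1, 5+0) = 5
r[4] = max(1+5-1, 4+4-1, 5+1-1, 6+0) = 7
r[5] = max(1+7-1, 4+5-1, 5+4-1, 6+1-1, 11+0) = 11
r[6] = max(1+11-1, 4+7-1, 5+5-1, 6+4-1, 11+1-1, 18+0) = 18
r[7] = max(1+18-1, 4+11-1, 5+7-1, …, 18+1-1, 20+0) = 20
r[8] = max(1+20-1, 4+18-1, 5+11-1, …, 20+1-1, 14+0) = 21
r[9] = max(1+21-1, 4+20-1, 5+18-1, …, 14+1-1, 15+0) = 23
r[10] = max(1+23-1, 4+21-1, 5+20-1, …, 15+1-1, 26+0) = 26
r[11] = max(1+26-1, 4+23-1, 5+21-1, …, 26+1-1, 30+0) = 30
r[12] = max(1+30-1, 4+26-1, 5+23-1, …, 30+1-1, 23+0) = 35
One optimal plan: pieces 6 + 6 (1 cut) → €36 − €1 = €35.

35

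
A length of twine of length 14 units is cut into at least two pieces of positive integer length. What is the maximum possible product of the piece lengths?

162

Let P[k] be the best product for length k (with at least one cut). For each first piece i, the rest contributes max(k−i, P[k−i]).
P[2] = 1*max(1,0) = 1*1 = 1
P[3] = 1*max(2,1) = 1*2 = 2
P[4] = 2*max(2,1) = 2*2 = 4
P[5] = 2*max(3,2) = 2*3 = 6
P[6] = 3*max(3,2) = 3*3 = 9
P[7] = 2*max(5,6) = 2*6 = 12
P[8] = 2*max(6,9) = 2*9 = 18
P[9] = 3*max(6,9) = 3*9 = 27
P[10] = 2*max(8,18) = 2*18 = 36
P[11] = 2*max(9,27) = 2*27 = 54
P[12] = 3*max(9,27) = 3*27 = 81
P[13] = 2*max(11,54) = 2*54 = 108
P[14] = 2*max(12,81) = 2*81 = 162
One optimal split: 3 + 3 + 3 + 3 + 2; product 3*3*3*3*2 = 162.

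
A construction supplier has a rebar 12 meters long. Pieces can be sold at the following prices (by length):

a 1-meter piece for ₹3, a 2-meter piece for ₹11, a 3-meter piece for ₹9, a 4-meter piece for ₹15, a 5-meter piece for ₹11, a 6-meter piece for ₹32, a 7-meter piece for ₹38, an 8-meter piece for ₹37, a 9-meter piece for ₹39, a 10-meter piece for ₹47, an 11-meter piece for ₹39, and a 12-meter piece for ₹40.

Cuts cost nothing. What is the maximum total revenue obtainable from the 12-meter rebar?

66

Consider every possible first cut. r[k] is the best of p[i]+r[k−i] over all sellable i≤k.
r[1] = 3
r[2] = max(3+3, 11+0) = 11
r[3] = max(3+11, 11+3, 9+0) = 14
r[4] = max(3+14, 11+11, 9+3, 15+0) = 22
r[5] = max(3+22, 11+14, 9+11, 15+3, 11+0) = 25
r[6] = max(3+25, 11+22, 9+14, 15+11, 11+3, 32+0) = 33
r[7] = max(3+33, 11+25, 9+22, …, 32+3, 38+0) = 38
r[8] = max(3+38, 11+33, 9+25, …, 38+3, 37+0) = 44
r[9] = max(3+44, 11+38, 9+33, …, 37+3, 39+0) = 49
r[10] = max(3+49, 11+44, 9+38, …, 39+3, 47+0) = 55
r[11] = max(3+55, 11+49, 9+44, …, 47+3, 39+0) = 60
r[12] = max(3+60, 11+55, 9+49, …, 39+3, 40+0) = 66
One optimal cutting: 2 + 2 + 2 + 2 + 2 + 2 → ₹11 + ₹11 + ₹11 + ₹11 + ₹11 + ₹11 = ₹66.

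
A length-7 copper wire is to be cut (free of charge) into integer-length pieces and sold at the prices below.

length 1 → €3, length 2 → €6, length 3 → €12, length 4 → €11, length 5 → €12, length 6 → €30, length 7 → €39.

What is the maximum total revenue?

39

Let r[k] be the best obtainable value from length k. For each k, try every first piece i and keep the best of price[i] + r[k−i].
r[1] = 3
r[2] = max(3+3, 6+0) = 6
r[3] = max(3+6, 6+3, 12+0) = 12
r[4] = max(3+12, 6+6, 12+3, 11+0) = 15
r[5] = max(3+15, 6+12, 12+6, 11+3, 12+0) = 18
r[6] = max(3+18, 6+15, 12+12, 11+6, 12+3, 30+0) = 30
r[7] = max(3+30, 6+18, 12+15, …, 30+3, 39+0) = 39
Best is to sell the whole 7-meter piece uncut for €39.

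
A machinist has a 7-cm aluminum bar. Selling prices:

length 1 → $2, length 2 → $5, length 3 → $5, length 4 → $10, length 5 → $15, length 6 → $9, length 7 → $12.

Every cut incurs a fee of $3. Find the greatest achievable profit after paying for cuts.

Consider every possible first cut. v[k] is the best of p[i]+v[k−i] over all sellable i≤k, charging 3 whenever i<k.
v[1] = 2
v[2] = 5
v[3] = 5
v[4] = 10
v[5] = 15
v[6] = 14  (first piece 1, then v[5]=15)
v[7] = 17  (first piece 2, then v[5]=15)
One optimal plan: pieces 5 + 2 (1 cut) → $20 − $3 = $17.

17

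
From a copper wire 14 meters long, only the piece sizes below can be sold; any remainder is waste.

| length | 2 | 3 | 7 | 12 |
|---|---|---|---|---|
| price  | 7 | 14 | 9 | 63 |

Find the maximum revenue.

Let best[k] be the best obtainable value from length k. For each k, try every first piece i and keep the best of price[i] + best[k−i].
best[1] = 0
best[2] = 7
best[3] = max(7+0, 14+0) = 14
best[4] = max(7+7, 14+0) = 14
best[5] = max(7+14, 14+7) = 21
best[6] = max(7+14, 14+14) = 28
best[7] = max(7+21, 14+14, 9+0) = 28
best[8] = max(7+28, 14+21, 9+0) = 35
best[9] = max(7+28, 14+28, 9+7) = 42
best[10] = max(7+35, 14+28, 9+14) = 42
best[11] = max(7+42, 14+35, 9+14) = 49
best[12] = max(7+42, 14+42, 9+21, 63+0) = 63
best[13] = max(7+49, 14+42, 9+28, 63+0) = 63
best[14] = max(7+63, 14+49, 9+28, 63+7) = 70
One optimal cutting: 12 + 2 → €70.

70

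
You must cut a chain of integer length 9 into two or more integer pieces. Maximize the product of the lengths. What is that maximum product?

Let m[k] be the best product for length k (with at least one cut). For each first piece i, the rest contributes max(k−i, m[k−i]).
m[2] = 1·max(1,0) = 1·1 = 1
m[3] = 1·max(2,1) = 1·2 = 2
m[4] = 2·max(2,1) = 2·2 = 4
m[5] = 2·max(3,2) = 2·3 = 6
m[6] = 3·max(3,2) = 3·3 = 9
m[7] = 2·max(5,6) = 2·6 = 12
m[8] = 2·max(6,9) = 2·9 = 18
m[9] = 3·max(6,9) = 3·9 = 27
One optimal split: 3 + 3 + 3; product 3·3·3 = 27.

27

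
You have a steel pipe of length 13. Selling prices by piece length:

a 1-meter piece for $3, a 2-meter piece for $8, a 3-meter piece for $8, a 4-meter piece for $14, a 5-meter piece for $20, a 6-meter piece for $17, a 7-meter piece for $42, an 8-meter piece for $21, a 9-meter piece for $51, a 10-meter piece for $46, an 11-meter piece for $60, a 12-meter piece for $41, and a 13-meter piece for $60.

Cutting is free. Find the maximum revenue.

Let best[k] be the best obtainable value from length k. For each k, try every first piece i and keep the best of price[i] + best[k−i].
best[1] = 3
best[2] = max(3+3, 8+0) = 8
best[3] = max(3+8, 8+3, 8+0) = 11
best[4] = max(3+11, 8+8, 8+3, 14+0) = 16
best[5] = max(3+16, 8+11, 8+8, 14+3, 20+0) = 20
best[6] = max(3+20, 8+16, 8+11, 14+8, 20+3, 17+0) = 24
best[7] = max(3+24, 8+20, 8+16, …, 17+3, 42+0) = 42
best[8] = max(3+42, 8+24, 8+20, …, 42+3, 21+0) = 45
best[9] = max(3+45, 8+42, 8+24, …, 21+3, 51+0) = 51
best[10] = max(3+51, 8+45, 8+42, …, 51+3, 46+0) = 54
best[11] = max(3+54, 8+51, 8+45, …, 46+3, 60+0) = 60
best[12] = max(3+60, 8+54, 8+51, …, 60+3, 41+0) = 63
best[13] = max(3+63, 8+60, 8+54, …, 41+3, 60+0) = 68
One optimal cutting: 11 + 2 → $60 + $8 = $68.

68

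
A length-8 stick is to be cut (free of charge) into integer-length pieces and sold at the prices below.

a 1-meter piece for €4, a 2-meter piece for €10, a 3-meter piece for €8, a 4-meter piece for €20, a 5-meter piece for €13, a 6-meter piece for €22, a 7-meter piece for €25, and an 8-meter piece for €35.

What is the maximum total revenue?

40

Let best[k] be the best obtainable value from length k. For each k, try every first piece i and keep the best of price[i] + best[k−i].
best[1] = 4
best[2] = 10
best[3] = 14  (first piece 1, then best[2]=10)
best[4] = 20  (first piece 2, then best[2]=10)
best[5] = 24  (first piece 1, then best[4]=20)
best[6] = 30  (first piece 2, then best[4]=20)
best[7] = 34  (first piece 1, then best[6]=30)
best[8] = 40  (first piece 2, then best[6]=30)
One optimal cutting: 2 + 2 + 2 + 2 → €10 + €10 + €10 + €10 = €40.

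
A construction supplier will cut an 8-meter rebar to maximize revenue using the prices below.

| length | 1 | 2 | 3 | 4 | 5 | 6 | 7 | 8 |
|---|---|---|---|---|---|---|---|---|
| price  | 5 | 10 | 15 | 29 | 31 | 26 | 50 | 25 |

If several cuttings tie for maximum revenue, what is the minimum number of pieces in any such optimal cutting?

2

Build r[k] bottom-up: r[k] = max over allowed piece i of (p[i] + r[k−i]).
r[1] = 5
r[2] = 10  (first piece 1, then r[1]=5)
r[3] = 15  (first piece 1, then r[2]=10)
r[4] = 29
r[5] = 34  (first piece 1, then r[4]=29)
r[6] = 39  (first piece 1, then r[5]=34)
r[7] = 50
r[8] = 58  (first piece 4, then r[4]=29)
Maximum revenue is ₹58.
Now minimize piece count subject to staying optimal: for each k, pieces[k] = 1 + min over i with p[i]+r[k−i]=r[k] of pieces[k−i].
pieces[5] = 2
pieces[6] = 2
pieces[7] = 1
pieces[8] = 2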